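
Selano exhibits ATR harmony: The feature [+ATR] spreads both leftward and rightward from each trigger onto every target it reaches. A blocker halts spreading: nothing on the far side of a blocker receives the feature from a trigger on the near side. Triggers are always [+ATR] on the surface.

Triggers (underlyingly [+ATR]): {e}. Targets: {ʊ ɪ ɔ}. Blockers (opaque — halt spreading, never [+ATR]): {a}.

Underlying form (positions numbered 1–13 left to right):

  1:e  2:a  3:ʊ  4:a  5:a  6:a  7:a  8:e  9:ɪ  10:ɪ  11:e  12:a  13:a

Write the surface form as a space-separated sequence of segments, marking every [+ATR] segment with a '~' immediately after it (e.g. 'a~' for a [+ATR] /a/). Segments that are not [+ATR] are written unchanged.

From /e/ at 1 rightward: 2 /a/ blocks.
From /e/ at 1 leftward: word edge.
From /e/ at 8 rightward: 9 /ɪ/ → [+ATR]; 10 /ɪ/ → [+ATR]; 11 /e/ is itself a trigger — this domain ends here.
From /e/ at 8 leftward: 7 /a/ blocks.
From /e/ at 11 rightward: 12 /a/ blocks.
From /e/ at 11 leftward: 10 /ɪ/ → [+ATR]; 9 /ɪ/ → [+ATR]; 8 /e/ is itself a trigger — this domain ends here.
Target with no active source: position 3 stays [-ATR].
[+ATR] positions on the surface: 1 8 9 10 11.

e~ a ʊ a a a a e~ ɪ~ ɪ~ e~ a a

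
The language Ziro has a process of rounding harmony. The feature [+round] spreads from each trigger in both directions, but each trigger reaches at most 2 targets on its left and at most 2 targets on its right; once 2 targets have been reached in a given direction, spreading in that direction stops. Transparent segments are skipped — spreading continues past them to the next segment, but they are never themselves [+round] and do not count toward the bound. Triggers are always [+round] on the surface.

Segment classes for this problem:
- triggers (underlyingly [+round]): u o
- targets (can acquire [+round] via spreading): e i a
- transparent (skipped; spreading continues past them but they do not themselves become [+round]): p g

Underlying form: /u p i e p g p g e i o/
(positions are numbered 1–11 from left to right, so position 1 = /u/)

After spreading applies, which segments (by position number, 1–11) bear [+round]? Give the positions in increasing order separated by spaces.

1 3 4 9 10 11

From /u/ at 1 rightward: 2 /p/ transparent; 3 /i/ → [+round]; 4 /e/ → [+round]; bound reached.
From /u/ at 1 leftward: word edge.
From /o/ at 11 rightward: word edge.
From /o/ at 11 leftward: 10 /i/ → [+round]; 9 /e/ → [+round]; bound reached.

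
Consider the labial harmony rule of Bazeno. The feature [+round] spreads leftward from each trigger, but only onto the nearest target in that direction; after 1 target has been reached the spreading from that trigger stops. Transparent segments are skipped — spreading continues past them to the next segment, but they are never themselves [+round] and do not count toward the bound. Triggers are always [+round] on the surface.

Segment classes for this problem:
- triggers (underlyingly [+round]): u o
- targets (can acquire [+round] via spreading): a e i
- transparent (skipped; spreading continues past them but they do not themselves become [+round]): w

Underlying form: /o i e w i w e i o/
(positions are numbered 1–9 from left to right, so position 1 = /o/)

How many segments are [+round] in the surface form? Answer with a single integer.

3

From /o/ at 1 leftward: word edge.
From /o/ at 9 leftward: 8 /i/ → [+round]; bound reached.
Targets with no active source: positions 2 3 5 7 stay [-round].
[+round] positions on the surface: 1 8 9.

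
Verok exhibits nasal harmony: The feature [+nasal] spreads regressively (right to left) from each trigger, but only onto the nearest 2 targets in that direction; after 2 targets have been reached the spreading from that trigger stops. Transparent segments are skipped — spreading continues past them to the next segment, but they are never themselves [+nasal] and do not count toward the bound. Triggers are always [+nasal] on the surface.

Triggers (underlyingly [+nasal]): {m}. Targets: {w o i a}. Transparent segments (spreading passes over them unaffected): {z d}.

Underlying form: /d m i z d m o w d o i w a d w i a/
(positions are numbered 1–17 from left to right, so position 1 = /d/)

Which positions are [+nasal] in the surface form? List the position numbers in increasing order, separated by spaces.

2 3 6

From /m/ at 2 leftward: 1 /d/ transparent; word edge.
From /m/ at 6 leftward: 5 /d/ transparent; 4 /z/ transparent; 3 /i/ → [+nasal]; 2 /m/ is itself a trigger — this domain ends here.
Targets with no active source: positions 7 8 10 11 12 13 15 16 17 stay [-nasal].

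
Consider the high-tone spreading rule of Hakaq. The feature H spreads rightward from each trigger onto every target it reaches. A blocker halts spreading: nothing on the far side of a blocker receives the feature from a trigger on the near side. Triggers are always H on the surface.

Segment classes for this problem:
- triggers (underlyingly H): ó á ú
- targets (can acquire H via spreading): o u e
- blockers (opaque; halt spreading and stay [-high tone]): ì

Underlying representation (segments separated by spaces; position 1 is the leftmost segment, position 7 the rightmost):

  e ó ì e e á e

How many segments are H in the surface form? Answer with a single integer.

3

From /ó/ at 2 rightward: 3 /ì/ blocks.
From /á/ at 6 rightward: 7 /e/ → H; word edge.
Targets with no active source: positions 1 4 5 stay [-high tone].
H positions on the surface: 2 6 7.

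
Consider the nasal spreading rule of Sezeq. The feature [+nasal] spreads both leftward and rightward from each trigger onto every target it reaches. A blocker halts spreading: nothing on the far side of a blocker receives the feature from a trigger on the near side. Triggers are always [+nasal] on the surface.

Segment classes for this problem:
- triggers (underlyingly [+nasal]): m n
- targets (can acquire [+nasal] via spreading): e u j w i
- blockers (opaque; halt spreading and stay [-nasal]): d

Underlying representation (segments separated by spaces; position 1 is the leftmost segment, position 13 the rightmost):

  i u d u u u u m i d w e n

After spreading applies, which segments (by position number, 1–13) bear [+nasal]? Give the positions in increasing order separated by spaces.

From /m/ at 8 rightward: 9 /i/ → [+nasal]; 10 /d/ blocks.
From /m/ at 8 leftward: 7 /u/ → [+nasal]; 6 /u/ → [+nasal]; 5 /u/ → [+nasal]; 4 /u/ → [+nasal]; 3 /d/ blocks.
From /n/ at 13 rightward: word edge.
From /n/ at 13 leftward: 12 /e/ → [+nasal]; 11 /w/ → [+nasal]; 10 /d/ blocks.
Targets with no active source: positions 1 2 stay [-nasal].

4 5 6 7 8 9 11 12 13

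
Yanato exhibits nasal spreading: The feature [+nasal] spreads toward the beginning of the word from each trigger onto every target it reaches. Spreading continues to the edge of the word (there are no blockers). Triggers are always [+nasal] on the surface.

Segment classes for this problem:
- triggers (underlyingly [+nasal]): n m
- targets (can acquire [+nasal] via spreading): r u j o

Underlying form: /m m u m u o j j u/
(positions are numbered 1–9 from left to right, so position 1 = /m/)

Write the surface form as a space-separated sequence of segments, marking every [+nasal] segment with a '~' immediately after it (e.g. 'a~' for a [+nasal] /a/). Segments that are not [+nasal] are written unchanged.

m~ m~ u~ m~ u o j j u

From /m/ at 1 leftward: word edge.
From /m/ at 2 leftward: 1 /m/ is itself a trigger — this domain ends here.
From /m/ at 4 leftward: 3 /u/ → [+nasal]; 2 /m/ is itself a trigger — this domain ends here.
Targets with no active source: positions 5 6 7 8 9 stay [-nasal].
[+nasal] positions on the surface: 1 2 3 4.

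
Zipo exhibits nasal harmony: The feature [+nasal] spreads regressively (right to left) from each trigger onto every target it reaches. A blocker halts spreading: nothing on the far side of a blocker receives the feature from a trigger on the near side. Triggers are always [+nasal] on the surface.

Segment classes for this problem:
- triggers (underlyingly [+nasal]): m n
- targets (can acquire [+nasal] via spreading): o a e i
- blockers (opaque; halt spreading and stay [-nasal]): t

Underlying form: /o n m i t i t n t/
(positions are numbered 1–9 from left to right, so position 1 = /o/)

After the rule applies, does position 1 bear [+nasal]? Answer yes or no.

From /n/ at 2 leftward: 1 /o/ → [+nasal]; word edge.
From /m/ at 3 leftward: 2 /n/ is itself a trigger — this domain ends here.
From /n/ at 8 leftward: 7 /t/ blocks.
Targets with no active source: positions 4 6 stay [-nasal].
[+nasal] positions on the surface: 1 2 3 8.

yes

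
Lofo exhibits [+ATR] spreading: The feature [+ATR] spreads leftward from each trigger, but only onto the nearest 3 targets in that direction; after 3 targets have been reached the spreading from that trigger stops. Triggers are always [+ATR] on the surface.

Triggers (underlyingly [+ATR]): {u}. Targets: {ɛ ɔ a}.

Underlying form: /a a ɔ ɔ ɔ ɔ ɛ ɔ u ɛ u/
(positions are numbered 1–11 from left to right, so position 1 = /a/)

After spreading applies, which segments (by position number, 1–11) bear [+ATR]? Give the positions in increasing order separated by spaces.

From /u/ at 9 leftward: 8 /ɔ/ → [+ATR]; 7 /ɛ/ → [+ATR]; 6 /ɔ/ → [+ATR]; bound reached.
From /u/ at 11 leftward: 10 /ɛ/ → [+ATR]; 9 /u/ is itself a trigger — this domain ends here.
Targets with no active source: positions 1 2 3 4 5 stay [-ATR].

6 7 8 9 10 11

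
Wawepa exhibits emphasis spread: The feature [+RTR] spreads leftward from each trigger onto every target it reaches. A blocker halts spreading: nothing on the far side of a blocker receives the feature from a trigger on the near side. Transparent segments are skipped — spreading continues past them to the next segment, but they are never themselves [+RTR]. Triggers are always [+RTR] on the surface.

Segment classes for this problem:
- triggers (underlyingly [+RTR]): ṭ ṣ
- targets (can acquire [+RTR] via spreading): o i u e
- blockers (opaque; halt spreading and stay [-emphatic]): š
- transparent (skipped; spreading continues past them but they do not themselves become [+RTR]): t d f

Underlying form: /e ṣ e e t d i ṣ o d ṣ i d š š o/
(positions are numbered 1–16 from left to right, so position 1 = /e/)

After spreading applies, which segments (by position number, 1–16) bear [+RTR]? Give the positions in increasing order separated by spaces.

1 2 3 4 7 8 9 11

From /ṣ/ at 2 leftward: 1 /e/ → [+RTR]; word edge.
From /ṣ/ at 8 leftward: 7 /i/ → [+RTR]; 6 /d/ transparent; 5 /t/ transparent; 4 /e/ → [+RTR]; 3 /e/ → [+RTR]; 2 /ṣ/ is itself a trigger — this domain ends here.
From /ṣ/ at 11 leftward: 10 /d/ transparent; 9 /o/ → [+RTR]; 8 /ṣ/ is itself a trigger — this domain ends here.
Targets with no active source: positions 12 16 stay [-emphatic].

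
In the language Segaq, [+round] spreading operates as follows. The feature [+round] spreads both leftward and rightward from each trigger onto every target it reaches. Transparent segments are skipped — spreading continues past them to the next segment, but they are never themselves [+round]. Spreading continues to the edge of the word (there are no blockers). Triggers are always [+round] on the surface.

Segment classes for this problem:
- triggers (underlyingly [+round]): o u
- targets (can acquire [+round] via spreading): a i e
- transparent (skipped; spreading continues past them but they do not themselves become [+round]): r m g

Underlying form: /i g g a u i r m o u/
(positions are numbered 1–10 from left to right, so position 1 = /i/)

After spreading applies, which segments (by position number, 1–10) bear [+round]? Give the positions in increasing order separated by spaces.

1 4 5 6 9 10

From /u/ at 5 rightward: 6 /i/ → [+round]; 7 /r/ transparent; 8 /m/ transparent; 9 /o/ is itself a trigger — this domain ends here.
From /u/ at 5 leftward: 4 /a/ → [+round]; 3 /g/ transparent; 2 /g/ transparent; 1 /i/ → [+round]; word edge.
From /o/ at 9 rightward: 10 /u/ is itself a trigger — this domain ends here.
From /o/ at 9 leftward: 8 /m/ transparent; 7 /r/ transparent; 6 /i/ → [+round]; 5 /u/ is itself a trigger — this domain ends here.
From /u/ at 10 rightward: word edge.
From /u/ at 10 leftward: 9 /o/ is itself a trigger — this domain ends here.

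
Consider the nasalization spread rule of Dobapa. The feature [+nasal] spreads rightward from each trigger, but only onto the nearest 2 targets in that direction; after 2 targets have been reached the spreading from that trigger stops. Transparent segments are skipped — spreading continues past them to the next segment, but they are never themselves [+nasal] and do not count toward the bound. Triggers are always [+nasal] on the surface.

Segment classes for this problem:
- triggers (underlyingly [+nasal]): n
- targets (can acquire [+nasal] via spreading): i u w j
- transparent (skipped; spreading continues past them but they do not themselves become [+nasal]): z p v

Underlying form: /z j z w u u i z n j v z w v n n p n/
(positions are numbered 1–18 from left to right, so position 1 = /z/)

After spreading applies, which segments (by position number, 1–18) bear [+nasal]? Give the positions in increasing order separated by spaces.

9 10 13 15 16 18

From /n/ at 9 rightward: 10 /j/ → [+nasal]; 11 /v/ transparent; 12 /z/ transparent; 13 /w/ → [+nasal]; bound reached.
From /n/ at 15 rightward: 16 /n/ is itself a trigger — this domain ends here.
From /n/ at 16 rightward: 17 /p/ transparent; 18 /n/ is itself a trigger — this domain ends here.
From /n/ at 18 rightward: word edge.
Targets with no active source: positions 2 4 5 6 7 stay [-nasal].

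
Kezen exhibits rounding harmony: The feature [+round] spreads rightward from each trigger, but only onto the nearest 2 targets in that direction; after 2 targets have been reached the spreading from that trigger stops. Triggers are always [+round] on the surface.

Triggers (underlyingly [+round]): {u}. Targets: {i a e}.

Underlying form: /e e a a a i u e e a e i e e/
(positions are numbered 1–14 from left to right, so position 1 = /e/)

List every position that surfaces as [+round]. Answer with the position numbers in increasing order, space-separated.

7 8 9

From /u/ at 7 rightward: 8 /e/ → [+round]; 9 /e/ → [+round]; bound reached.
Targets with no active source: positions 1 2 3 4 5 6 10 11 12 13 14 stay [-round].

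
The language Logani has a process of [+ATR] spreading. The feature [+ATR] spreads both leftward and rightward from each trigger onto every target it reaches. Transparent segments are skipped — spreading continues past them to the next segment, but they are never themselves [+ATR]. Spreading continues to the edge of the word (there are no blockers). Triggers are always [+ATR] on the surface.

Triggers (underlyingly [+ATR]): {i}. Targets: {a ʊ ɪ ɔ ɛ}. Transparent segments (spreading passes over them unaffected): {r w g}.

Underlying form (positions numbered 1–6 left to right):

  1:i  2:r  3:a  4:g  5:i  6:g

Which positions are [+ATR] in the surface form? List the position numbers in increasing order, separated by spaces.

1 3 5

From /i/ at 1 rightward: 2 /r/ transparent; 3 /a/ → [+ATR]; 4 /g/ transparent; 5 /i/ is itself a trigger — this domain ends here.
From /i/ at 1 leftward: word edge.
From /i/ at 5 rightward: 6 /g/ transparent; word edge.
From /i/ at 5 leftward: 4 /g/ transparent; 3 /a/ → [+ATR]; 2 /r/ transparent; 1 /i/ is itself a trigger — this domain ends here.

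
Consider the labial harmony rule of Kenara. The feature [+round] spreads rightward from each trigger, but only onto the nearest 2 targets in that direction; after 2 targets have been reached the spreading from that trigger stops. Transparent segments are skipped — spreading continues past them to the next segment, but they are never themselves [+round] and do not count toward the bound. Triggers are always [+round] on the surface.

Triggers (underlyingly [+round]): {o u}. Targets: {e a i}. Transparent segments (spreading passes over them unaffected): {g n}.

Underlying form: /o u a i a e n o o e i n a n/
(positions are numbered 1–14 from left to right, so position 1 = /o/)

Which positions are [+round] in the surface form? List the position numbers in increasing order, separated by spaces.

1 2 3 4 8 9 10 11

From /o/ at 1 rightward: 2 /u/ is itself a trigger — this domain ends here.
From /u/ at 2 rightward: 3 /a/ → [+round]; 4 /i/ → [+round]; bound reached.
From /o/ at 8 rightward: 9 /o/ is itself a trigger — this domain ends here.
From /o/ at 9 rightward: 10 /e/ → [+round]; 11 /i/ → [+round]; bound reached.
Targets with no active source: positions 5 6 13 stay [-round].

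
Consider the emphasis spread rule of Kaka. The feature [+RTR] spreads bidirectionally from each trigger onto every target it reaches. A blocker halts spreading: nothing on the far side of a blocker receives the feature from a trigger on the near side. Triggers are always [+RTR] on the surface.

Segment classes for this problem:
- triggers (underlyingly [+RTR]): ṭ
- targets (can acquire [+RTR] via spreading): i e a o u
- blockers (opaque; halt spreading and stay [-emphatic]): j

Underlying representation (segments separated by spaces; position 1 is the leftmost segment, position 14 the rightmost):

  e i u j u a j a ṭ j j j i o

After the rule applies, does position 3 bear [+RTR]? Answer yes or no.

From /ṭ/ at 9 rightward: 10 /j/ blocks.
From /ṭ/ at 9 leftward: 8 /a/ → [+RTR]; 7 /j/ blocks.
Targets with no active source: positions 1 2 3 5 6 13 14 stay [-emphatic].
[+RTR] positions on the surface: 8 9.

no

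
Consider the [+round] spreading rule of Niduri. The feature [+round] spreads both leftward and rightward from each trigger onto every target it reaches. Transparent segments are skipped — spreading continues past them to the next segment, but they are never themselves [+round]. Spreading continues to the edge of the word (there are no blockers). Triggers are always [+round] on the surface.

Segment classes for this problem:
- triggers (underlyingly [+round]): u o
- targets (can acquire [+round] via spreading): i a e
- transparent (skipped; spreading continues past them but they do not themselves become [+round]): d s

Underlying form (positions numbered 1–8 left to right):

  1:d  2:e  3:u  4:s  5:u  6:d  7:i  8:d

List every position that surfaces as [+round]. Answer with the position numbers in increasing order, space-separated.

From /u/ at 3 rightward: 4 /s/ transparent; 5 /u/ is itself a trigger — this domain ends here.
From /u/ at 3 leftward: 2 /e/ → [+round]; 1 /d/ transparent; word edge.
From /u/ at 5 rightward: 6 /d/ transparent; 7 /i/ → [+round]; 8 /d/ transparent; word edge.
From /u/ at 5 leftward: 4 /s/ transparent; 3 /u/ is itself a trigger — this domain ends here.

2 3 5 7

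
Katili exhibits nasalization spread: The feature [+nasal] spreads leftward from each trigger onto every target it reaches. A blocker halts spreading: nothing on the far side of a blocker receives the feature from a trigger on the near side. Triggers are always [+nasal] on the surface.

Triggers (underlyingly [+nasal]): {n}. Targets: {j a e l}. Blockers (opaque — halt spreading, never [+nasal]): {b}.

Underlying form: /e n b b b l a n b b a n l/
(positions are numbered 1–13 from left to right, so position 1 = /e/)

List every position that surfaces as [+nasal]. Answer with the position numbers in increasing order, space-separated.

1 2 6 7 8 11 12

From /n/ at 2 leftward: 1 /e/ → [+nasal]; word edge.
From /n/ at 8 leftward: 7 /a/ → [+nasal]; 6 /l/ → [+nasal]; 5 /b/ blocks.
From /n/ at 12 leftward: 11 /a/ → [+nasal]; 10 /b/ blocks.
Target with no active source: position 13 stays [-nasal].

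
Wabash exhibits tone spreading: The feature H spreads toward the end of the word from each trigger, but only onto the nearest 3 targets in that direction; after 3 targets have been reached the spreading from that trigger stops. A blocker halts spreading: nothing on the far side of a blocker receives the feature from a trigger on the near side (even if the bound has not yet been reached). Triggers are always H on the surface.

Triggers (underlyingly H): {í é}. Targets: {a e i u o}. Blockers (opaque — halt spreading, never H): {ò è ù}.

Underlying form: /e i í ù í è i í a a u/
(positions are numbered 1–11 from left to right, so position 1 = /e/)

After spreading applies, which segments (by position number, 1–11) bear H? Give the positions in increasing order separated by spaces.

3 5 8 9 10 11

From /í/ at 3 rightward: 4 /ù/ blocks.
From /í/ at 5 rightward: 6 /è/ blocks.
From /í/ at 8 rightward: 9 /a/ → H; 10 /a/ → H; 11 /u/ → H; bound reached.
Targets with no active source: positions 1 2 7 stay [-high tone].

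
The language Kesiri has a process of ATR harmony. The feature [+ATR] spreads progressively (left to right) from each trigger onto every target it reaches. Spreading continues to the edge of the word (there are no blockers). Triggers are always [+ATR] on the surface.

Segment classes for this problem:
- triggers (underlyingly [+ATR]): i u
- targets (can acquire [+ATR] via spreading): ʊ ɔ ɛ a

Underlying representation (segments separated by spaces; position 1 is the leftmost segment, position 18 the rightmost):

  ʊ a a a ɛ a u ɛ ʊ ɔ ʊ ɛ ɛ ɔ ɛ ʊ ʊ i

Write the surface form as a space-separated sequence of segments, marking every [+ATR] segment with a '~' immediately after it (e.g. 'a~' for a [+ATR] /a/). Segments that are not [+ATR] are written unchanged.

ʊ a a a ɛ a u~ ɛ~ ʊ~ ɔ~ ʊ~ ɛ~ ɛ~ ɔ~ ɛ~ ʊ~ ʊ~ i~

From /u/ at 7 rightward: 8 /ɛ/ → [+ATR]; 9 /ʊ/ → [+ATR]; 10 /ɔ/ → [+ATR]; 11 /ʊ/ → [+ATR]; 12 /ɛ/ → [+ATR]; 13 /ɛ/ → [+ATR]; 14 /ɔ/ → [+ATR]; 15 /ɛ/ → [+ATR]; 16 /ʊ/ → [+ATR]; 17 /ʊ/ → [+ATR]; 18 /i/ is itself a trigger — this domain ends here.
From /i/ at 18 rightward: word edge.
Targets with no active source: positions 1 2 3 4 5 6 stay [-ATR].
[+ATR] positions on the surface: 7 8 9 10 11 12 13 14 15 16 17 18.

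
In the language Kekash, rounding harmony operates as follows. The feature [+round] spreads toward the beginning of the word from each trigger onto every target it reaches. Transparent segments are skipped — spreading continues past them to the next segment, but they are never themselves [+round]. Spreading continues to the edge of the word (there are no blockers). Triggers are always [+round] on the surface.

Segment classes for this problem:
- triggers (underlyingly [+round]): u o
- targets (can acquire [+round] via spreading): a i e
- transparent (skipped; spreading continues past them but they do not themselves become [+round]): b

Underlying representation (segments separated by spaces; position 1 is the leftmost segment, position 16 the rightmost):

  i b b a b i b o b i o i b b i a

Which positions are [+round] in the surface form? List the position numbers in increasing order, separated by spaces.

From /o/ at 8 leftward: 7 /b/ transparent; 6 /i/ → [+round]; 5 /b/ transparent; 4 /a/ → [+round]; 3 /b/ transparent; 2 /b/ transparent; 1 /i/ → [+round]; word edge.
From /o/ at 11 leftward: 10 /i/ → [+round]; 9 /b/ transparent; 8 /o/ is itself a trigger — this domain ends here.
Targets with no active source: positions 12 15 16 stay [-round].

1 4 6 8 10 11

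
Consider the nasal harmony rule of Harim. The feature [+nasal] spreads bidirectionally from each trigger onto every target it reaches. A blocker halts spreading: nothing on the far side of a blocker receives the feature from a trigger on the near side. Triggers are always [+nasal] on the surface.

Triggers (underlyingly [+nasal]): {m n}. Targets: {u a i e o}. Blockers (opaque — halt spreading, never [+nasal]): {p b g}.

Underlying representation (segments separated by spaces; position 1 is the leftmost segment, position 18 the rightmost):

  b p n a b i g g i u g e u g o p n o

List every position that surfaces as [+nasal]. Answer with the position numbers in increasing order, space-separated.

From /n/ at 3 rightward: 4 /a/ → [+nasal]; 5 /b/ blocks.
From /n/ at 3 leftward: 2 /p/ blocks.
From /n/ at 17 rightward: 18 /o/ → [+nasal]; word edge.
From /n/ at 17 leftward: 16 /p/ blocks.
Targets with no active source: positions 6 9 10 12 13 15 stay [-nasal].

3 4 17 18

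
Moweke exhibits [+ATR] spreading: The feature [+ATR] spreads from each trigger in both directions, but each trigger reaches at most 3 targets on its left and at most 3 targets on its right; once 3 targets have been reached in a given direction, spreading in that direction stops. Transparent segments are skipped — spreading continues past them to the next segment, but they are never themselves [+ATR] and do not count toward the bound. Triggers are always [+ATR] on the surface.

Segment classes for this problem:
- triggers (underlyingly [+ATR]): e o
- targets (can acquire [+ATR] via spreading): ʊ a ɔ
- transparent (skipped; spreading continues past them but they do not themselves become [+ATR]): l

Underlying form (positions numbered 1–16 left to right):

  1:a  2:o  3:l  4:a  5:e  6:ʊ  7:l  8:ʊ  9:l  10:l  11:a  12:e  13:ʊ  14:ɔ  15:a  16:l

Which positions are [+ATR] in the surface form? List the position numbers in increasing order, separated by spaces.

1 2 4 5 6 8 11 12 13 14 15

From /o/ at 2 rightward: 3 /l/ transparent; 4 /a/ → [+ATR]; 5 /e/ is itself a trigger — this domain ends here.
From /o/ at 2 leftward: 1 /a/ → [+ATR]; word edge.
From /e/ at 5 rightward: 6 /ʊ/ → [+ATR]; 7 /l/ transparent; 8 /ʊ/ → [+ATR]; 9 /l/ transparent; 10 /l/ transparent; 11 /a/ → [+ATR]; bound reached.
From /e/ at 5 leftward: 4 /a/ → [+ATR]; 3 /l/ transparent; 2 /o/ is itself a trigger — this domain ends here.
From /e/ at 12 rightward: 13 /ʊ/ → [+ATR]; 14 /ɔ/ → [+ATR]; 15 /a/ → [+ATR]; bound reached.
From /e/ at 12 leftward: 11 /a/ → [+ATR]; 10 /l/ transparent; 9 /l/ transparent; 8 /ʊ/ → [+ATR]; 7 /l/ transparent; 6 /ʊ/ → [+ATR]; bound reached.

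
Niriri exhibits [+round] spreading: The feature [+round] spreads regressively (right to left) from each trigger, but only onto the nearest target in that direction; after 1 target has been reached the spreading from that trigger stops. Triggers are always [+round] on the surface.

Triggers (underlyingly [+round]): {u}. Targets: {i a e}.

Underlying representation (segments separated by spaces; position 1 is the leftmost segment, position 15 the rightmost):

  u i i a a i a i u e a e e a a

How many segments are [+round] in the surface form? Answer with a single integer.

From /u/ at 1 leftward: word edge.
From /u/ at 9 leftward: 8 /i/ → [+round]; bound reached.
Targets with no active source: positions 2 3 4 5 6 7 10 11 12 13 14 15 stay [-round].
[+round] positions on the surface: 1 8 9.

3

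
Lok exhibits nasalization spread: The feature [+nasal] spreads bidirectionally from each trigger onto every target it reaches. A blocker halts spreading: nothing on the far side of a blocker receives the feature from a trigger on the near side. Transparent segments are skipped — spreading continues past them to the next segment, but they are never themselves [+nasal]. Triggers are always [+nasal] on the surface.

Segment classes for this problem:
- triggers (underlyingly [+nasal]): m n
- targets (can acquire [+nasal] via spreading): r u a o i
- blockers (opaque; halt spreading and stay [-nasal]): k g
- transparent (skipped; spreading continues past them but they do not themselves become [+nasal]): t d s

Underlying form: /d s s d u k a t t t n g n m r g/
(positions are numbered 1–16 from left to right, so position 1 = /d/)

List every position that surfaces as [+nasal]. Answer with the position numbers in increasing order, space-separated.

From /n/ at 11 rightward: 12 /g/ blocks.
From /n/ at 11 leftward: 10 /t/ transparent; 9 /t/ transparent; 8 /t/ transparent; 7 /a/ → [+nasal]; 6 /k/ blocks.
From /n/ at 13 rightward: 14 /m/ is itself a trigger — this domain ends here.
From /n/ at 13 leftward: 12 /g/ blocks.
From /m/ at 14 rightward: 15 /r/ → [+nasal]; 16 /g/ blocks.
From /m/ at 14 leftward: 13 /n/ is itself a trigger — this domain ends here.
Target with no active source: position 5 stays [-nasal].

7 11 13 14 15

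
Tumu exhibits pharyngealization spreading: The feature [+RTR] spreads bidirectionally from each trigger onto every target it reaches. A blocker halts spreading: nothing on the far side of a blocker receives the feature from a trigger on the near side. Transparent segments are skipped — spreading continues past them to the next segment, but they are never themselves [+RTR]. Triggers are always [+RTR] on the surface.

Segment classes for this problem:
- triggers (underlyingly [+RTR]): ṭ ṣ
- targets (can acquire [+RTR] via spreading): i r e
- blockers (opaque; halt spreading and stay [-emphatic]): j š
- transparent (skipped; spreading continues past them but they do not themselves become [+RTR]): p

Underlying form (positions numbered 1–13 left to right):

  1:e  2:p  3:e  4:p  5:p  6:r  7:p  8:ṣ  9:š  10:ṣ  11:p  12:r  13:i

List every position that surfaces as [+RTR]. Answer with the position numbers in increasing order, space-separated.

From /ṣ/ at 8 rightward: 9 /š/ blocks.
From /ṣ/ at 8 leftward: 7 /p/ transparent; 6 /r/ → [+RTR]; 5 /p/ transparent; 4 /p/ transparent; 3 /e/ → [+RTR]; 2 /p/ transparent; 1 /e/ → [+RTR]; word edge.
From /ṣ/ at 10 rightward: 11 /p/ transparent; 12 /r/ → [+RTR]; 13 /i/ → [+RTR]; word edge.
From /ṣ/ at 10 leftward: 9 /š/ blocks.

1 3 6 8 10 12 13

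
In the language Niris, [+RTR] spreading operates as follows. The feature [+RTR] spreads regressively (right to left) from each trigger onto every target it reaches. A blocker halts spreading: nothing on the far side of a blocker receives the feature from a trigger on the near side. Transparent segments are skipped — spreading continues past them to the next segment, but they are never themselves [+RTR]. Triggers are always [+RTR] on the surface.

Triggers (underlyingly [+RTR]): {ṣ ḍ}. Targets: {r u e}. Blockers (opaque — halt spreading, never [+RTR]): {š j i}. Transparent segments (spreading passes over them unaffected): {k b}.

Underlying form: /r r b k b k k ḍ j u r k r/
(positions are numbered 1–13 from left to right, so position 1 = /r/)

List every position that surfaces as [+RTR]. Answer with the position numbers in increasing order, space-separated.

1 2 8

From /ḍ/ at 8 leftward: 7 /k/ transparent; 6 /k/ transparent; 5 /b/ transparent; 4 /k/ transparent; 3 /b/ transparent; 2 /r/ → [+RTR]; 1 /r/ → [+RTR]; word edge.
Targets with no active source: positions 10 11 13 stay [-emphatic].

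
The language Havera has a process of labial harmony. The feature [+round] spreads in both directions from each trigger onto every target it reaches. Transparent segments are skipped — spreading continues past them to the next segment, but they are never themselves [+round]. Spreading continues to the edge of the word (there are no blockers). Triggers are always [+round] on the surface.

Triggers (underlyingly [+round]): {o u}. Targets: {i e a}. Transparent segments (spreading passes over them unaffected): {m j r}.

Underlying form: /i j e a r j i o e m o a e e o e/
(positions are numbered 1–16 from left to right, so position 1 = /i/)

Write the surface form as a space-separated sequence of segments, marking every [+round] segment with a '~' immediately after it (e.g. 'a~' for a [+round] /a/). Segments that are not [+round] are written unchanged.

From /o/ at 8 rightward: 9 /e/ → [+round]; 10 /m/ transparent; 11 /o/ is itself a trigger — this domain ends here.
From /o/ at 8 leftward: 7 /i/ → [+round]; 6 /j/ transparent; 5 /r/ transparent; 4 /a/ → [+round]; 3 /e/ → [+round]; 2 /j/ transparent; 1 /i/ → [+round]; word edge.
From /o/ at 11 rightward: 12 /a/ → [+round]; 13 /e/ → [+round]; 14 /e/ → [+round]; 15 /o/ is itself a trigger — this domain ends here.
From /o/ at 11 leftward: 10 /m/ transparent; 9 /e/ → [+round]; 8 /o/ is itself a trigger — this domain ends here.
From /o/ at 15 rightward: 16 /e/ → [+round]; word edge.
From /o/ at 15 leftward: 14 /e/ → [+round]; 13 /e/ → [+round]; 12 /a/ → [+round]; 11 /o/ is itself a trigger — this domain ends here.
[+round] positions on the surface: 1 3 4 7 8 9 11 12 13 14 15 16.

i~ j e~ a~ r j i~ o~ e~ m o~ a~ e~ e~ o~ e~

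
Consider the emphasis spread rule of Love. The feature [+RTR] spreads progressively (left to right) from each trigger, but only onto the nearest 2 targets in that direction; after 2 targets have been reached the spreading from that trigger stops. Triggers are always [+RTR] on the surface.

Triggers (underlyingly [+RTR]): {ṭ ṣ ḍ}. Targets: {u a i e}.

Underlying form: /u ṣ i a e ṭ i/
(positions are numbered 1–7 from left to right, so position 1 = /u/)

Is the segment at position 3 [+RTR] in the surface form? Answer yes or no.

From /ṣ/ at 2 rightward: 3 /i/ → [+RTR]; 4 /a/ → [+RTR]; bound reached.
From /ṭ/ at 6 rightward: 7 /i/ → [+RTR]; word edge.
Targets with no active source: positions 1 5 stay [-emphatic].
[+RTR] positions on the surface: 2 3 4 6 7.

yes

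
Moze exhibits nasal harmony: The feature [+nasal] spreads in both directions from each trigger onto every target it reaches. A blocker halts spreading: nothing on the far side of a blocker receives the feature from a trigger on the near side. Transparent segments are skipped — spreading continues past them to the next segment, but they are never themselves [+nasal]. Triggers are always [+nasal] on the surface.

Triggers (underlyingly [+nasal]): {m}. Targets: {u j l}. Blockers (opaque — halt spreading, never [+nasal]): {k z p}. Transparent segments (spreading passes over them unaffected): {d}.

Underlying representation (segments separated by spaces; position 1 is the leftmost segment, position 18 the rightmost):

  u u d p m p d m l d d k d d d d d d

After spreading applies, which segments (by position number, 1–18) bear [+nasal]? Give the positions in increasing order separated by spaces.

5 8 9

From /m/ at 5 rightward: 6 /p/ blocks.
From /m/ at 5 leftward: 4 /p/ blocks.
From /m/ at 8 rightward: 9 /l/ → [+nasal]; 10 /d/ transparent; 11 /d/ transparent; 12 /k/ blocks.
From /m/ at 8 leftward: 7 /d/ transparent; 6 /p/ blocks.
Targets with no active source: positions 1 2 stay [-nasal].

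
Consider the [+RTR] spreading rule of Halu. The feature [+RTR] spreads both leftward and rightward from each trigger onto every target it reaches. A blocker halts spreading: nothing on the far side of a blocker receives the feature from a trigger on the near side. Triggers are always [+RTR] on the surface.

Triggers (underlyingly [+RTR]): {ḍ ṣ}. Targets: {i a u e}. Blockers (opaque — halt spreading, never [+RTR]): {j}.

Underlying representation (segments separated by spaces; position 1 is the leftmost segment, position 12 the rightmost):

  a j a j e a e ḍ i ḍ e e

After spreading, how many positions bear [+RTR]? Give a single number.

8

From /ḍ/ at 8 rightward: 9 /i/ → [+RTR]; 10 /ḍ/ is itself a trigger — this domain ends here.
From /ḍ/ at 8 leftward: 7 /e/ → [+RTR]; 6 /a/ → [+RTR]; 5 /e/ → [+RTR]; 4 /j/ blocks.
From /ḍ/ at 10 rightward: 11 /e/ → [+RTR]; 12 /e/ → [+RTR]; word edge.
From /ḍ/ at 10 leftward: 9 /i/ → [+RTR]; 8 /ḍ/ is itself a trigger — this domain ends here.
Targets with no active source: positions 1 3 stay [-emphatic].
[+RTR] positions on the surface: 5 6 7 8 9 10 11 12.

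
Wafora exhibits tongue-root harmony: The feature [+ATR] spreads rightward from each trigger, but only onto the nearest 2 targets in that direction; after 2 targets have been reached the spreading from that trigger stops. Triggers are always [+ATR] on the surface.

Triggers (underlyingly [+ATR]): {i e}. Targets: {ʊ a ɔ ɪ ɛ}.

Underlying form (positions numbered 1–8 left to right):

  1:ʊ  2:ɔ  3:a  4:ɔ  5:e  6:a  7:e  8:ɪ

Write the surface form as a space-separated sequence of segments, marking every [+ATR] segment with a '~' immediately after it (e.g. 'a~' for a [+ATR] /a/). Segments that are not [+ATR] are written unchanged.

From /e/ at 5 rightward: 6 /a/ → [+ATR]; 7 /e/ is itself a trigger — this domain ends here.
From /e/ at 7 rightward: 8 /ɪ/ → [+ATR]; word edge.
Targets with no active source: positions 1 2 3 4 stay [-ATR].
[+ATR] positions on the surface: 5 6 7 8.

ʊ ɔ a ɔ e~ a~ e~ ɪ~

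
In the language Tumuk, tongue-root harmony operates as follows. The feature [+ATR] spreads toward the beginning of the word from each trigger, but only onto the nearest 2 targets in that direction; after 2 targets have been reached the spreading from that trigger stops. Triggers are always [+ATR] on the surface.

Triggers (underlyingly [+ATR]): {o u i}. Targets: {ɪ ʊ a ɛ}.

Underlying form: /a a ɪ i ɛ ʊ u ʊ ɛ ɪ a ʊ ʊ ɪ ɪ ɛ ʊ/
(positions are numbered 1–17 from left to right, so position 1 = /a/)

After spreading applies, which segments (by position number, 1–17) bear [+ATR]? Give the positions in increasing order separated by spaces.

From /i/ at 4 leftward: 3 /ɪ/ → [+ATR]; 2 /a/ → [+ATR]; bound reached.
From /u/ at 7 leftward: 6 /ʊ/ → [+ATR]; 5 /ɛ/ → [+ATR]; bound reached.
Targets with no active source: positions 1 8 9 10 11 12 13 14 15 16 17 stay [-ATR].

2 3 4 5 6 7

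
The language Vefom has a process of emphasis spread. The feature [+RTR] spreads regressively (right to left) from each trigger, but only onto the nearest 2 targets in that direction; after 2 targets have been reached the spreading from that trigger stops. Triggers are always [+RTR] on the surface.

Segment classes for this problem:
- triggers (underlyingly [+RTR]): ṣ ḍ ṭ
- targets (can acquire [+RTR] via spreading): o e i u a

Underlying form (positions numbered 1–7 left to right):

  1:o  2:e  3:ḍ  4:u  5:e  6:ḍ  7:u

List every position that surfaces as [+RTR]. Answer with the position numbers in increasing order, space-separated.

From /ḍ/ at 3 leftward: 2 /e/ → [+RTR]; 1 /o/ → [+RTR]; bound reached.
From /ḍ/ at 6 leftward: 5 /e/ → [+RTR]; 4 /u/ → [+RTR]; bound reached.
Target with no active source: position 7 stays [-emphatic].

1 2 3 4 5 6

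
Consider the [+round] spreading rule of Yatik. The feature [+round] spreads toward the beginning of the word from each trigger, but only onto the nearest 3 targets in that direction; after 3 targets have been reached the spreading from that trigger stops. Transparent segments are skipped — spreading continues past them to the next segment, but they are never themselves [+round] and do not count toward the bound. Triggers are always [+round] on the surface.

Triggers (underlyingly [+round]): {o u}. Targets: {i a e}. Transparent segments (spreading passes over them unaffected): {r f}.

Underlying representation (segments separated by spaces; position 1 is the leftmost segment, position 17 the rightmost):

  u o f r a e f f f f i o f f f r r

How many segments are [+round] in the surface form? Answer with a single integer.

6

From /u/ at 1 leftward: word edge.
From /o/ at 2 leftward: 1 /u/ is itself a trigger — this domain ends here.
From /o/ at 12 leftward: 11 /i/ → [+round]; 10 /f/ transparent; 9 /f/ transparent; 8 /f/ transparent; 7 /f/ transparent; 6 /e/ → [+round]; 5 /a/ → [+round]; bound reached.
[+round] positions on the surface: 1 2 5 6 11 12.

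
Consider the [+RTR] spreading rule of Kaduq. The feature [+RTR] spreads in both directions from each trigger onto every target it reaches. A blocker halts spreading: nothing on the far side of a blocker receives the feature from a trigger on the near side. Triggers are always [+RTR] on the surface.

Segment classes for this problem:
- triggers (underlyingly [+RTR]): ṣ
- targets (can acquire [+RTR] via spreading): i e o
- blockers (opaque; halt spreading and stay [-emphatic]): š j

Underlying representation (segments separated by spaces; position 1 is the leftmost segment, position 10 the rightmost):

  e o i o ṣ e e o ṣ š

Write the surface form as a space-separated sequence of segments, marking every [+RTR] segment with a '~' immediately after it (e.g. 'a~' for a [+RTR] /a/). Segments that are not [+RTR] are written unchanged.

From /ṣ/ at 5 rightward: 6 /e/ → [+RTR]; 7 /e/ → [+RTR]; 8 /o/ → [+RTR]; 9 /ṣ/ is itself a trigger — this domain ends here.
From /ṣ/ at 5 leftward: 4 /o/ → [+RTR]; 3 /i/ → [+RTR]; 2 /o/ → [+RTR]; 1 /e/ → [+RTR]; word edge.
From /ṣ/ at 9 rightward: 10 /š/ blocks.
From /ṣ/ at 9 leftward: 8 /o/ → [+RTR]; 7 /e/ → [+RTR]; 6 /e/ → [+RTR]; 5 /ṣ/ is itself a trigger — this domain ends here.
[+RTR] positions on the surface: 1 2 3 4 5 6 7 8 9.

e~ o~ i~ o~ ṣ~ e~ e~ o~ ṣ~ š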